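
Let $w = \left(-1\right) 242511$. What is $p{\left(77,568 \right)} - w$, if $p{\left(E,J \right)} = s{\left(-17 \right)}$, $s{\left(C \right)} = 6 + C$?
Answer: $242500$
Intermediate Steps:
$p{\left(E,J \right)} = -11$ ($p{\left(E,J \right)} = 6 - 17 = -11$)
$w = -242511$
$p{\left(77,568 \right)} - w = -11 - -242511 = -11 + 242511 = 242500$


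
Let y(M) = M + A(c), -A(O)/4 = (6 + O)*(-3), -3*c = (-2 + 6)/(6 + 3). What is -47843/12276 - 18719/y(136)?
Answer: -539236651/5696064 ≈ -94.668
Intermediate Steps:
c = -4/27 (c = -(-2 + 6)/(3*(6 + 3)) = -4/(3*9) = -1/3*4/9 = -4/27 ≈ -0.14815)
A(O) = 72 + 12*O (A(O) = -4*(6 + O)*(-3) = -4*(-18 - 3*O) = 72 + 12*O)
y(M) = 632/9 + M (y(M) = M + (72 + 12*(-4/27)) = M + (72 - 16/9) = M + 632/9 = 632/9 + M)
-47843/12276 - 18719/y(136) = -47843/12276 - 18719/(632/9 + 136) = -47843*1/12276 - 18719/1856/9 = -47843/12276 - 18719*9/1856 = -47843/12276 - 168471/1856 = -539236651/5696064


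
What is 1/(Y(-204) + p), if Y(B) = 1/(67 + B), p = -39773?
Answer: -137/5448902 ≈ -2.5143e-5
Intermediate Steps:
1/(Y(-204) + p) = 1/(1/(67 - 204) - 39773) = 1/(1/(-137) - 39773) = 1/(-1/137 - 39773) = 1/(-5448902/137) = -137/5448902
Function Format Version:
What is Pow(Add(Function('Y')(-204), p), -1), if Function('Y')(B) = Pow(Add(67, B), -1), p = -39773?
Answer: Rational(-137, 5448902) ≈ -2.5143e-5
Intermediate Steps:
Pow(Add(Function('Y')(-204), p), -1) = Pow(Add(Pow(Add(67, -204), -1), -39773), -1) = Pow(Add(Pow(-137, -1), -39773), -1) = Pow(Add(Rational(-1, 137), -39773), -1) = Pow(Rational(-5448902, 137), -1) = Rational(-137, 5448902)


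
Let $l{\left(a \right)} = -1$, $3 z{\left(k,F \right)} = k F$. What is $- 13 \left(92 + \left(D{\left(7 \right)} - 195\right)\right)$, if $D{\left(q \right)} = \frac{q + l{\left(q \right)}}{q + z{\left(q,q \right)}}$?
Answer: $\frac{46748}{35} \approx 1335.7$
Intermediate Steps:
$z{\left(k,F \right)} = \frac{F k}{3}$ ($z{\left(k,F \right)} = \frac{k F}{3} = \frac{F k}{3}$)
$D{\left(q \right)} = \frac{-1 + q}{q + \frac{q^{2}}{3}}$ ($D{\left(q \right)} = \frac{q - 1}{q + \frac{q q}{3}} = \frac{-1 + q}{q + \frac{q^{2}}{3}}$)
$- 13 \left(92 + \left(D{\left(7 \right)} - 195\right)\right) = - 13 \left(92 + \left(\frac{3 \left(-1 + 7\right)}{7 \left(3 + 7\right)} - 195\right)\right) = - 13 \left(92 + \left(3 \cdot \frac{1}{7} \cdot \frac{1}{10} \cdot 6 - 195\right)\right) = - 13 \left(92 - \left(195 - \frac{3}{70} \cdot 6\right)\right) = - 13 \left(92 + \left(\frac{9}{35} - 195\right)\right) = - 13 \left(92 - \frac{6816}{35}\right) = \left(-13\right) \left(- \frac{3596}{35}\right) = \frac{46748}{35}$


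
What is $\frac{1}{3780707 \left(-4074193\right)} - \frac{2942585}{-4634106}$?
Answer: $\frac{45325607791716961729}{71380663947265345806} \approx 0.63498$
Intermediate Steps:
$\frac{1}{3780707 \left(-4074193\right)} - \frac{2942585}{-4634106} = \frac{1}{3780707} \left(- \frac{1}{4074193}\right) - - \frac{2942585}{4634106} = - \frac{1}{15403329994451} + \frac{2942585}{4634106} = \frac{45325607791716961729}{71380663947265345806}$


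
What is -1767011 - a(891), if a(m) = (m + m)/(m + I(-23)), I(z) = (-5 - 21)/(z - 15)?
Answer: -14968367110/8471 ≈ -1.7670e+6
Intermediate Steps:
I(z) = -26/(-15 + z)
a(m) = 2*m/(13/19 + m) (a(m) = (m + m)/(m - 26/(-15 - 23)) = (2*m)/(m - 26/(-38)) = (2*m)/(m - 26*(-1/38)) = (2*m)/(m + 13/19) = (2*m)/(13/19 + m) = 2*m/(13/19 + m))
-1767011 - a(891) = -1767011 - 38*891/(13 + 19*891) = -1767011 - 38*891/(13 + 16929) = -1767011 - 38*891/16942 = -1767011 - 1*16929/8471 = -1767011 - 16929/8471 = -14968367110/8471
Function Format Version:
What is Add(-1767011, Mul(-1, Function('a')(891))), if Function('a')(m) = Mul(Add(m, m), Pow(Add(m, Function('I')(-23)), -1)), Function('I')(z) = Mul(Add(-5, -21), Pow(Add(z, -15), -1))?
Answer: Rational(-14968367110, 8471) ≈ -1.7670e+6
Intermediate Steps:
Function('I')(z) = Mul(-26, Pow(Add(-15, z), -1))
Function('a')(m) = Mul(2, m, Pow(Add(Rational(13, 19), m), -1)) (Function('a')(m) = Mul(Add(m, m), Pow(Add(m, Mul(-26, Pow(Add(-15, -23), -1))), -1)) = Mul(Mul(2, m), Pow(Add(m, Mul(-26, Pow(-38, -1))), -1)) = Mul(Mul(2, m), Pow(Add(m, Mul(-26, Rational(-1, 38))), -1)) = Mul(Mul(2, m), Pow(Add(m, Rational(13, 19)), -1)) = Mul(Mul(2, m), Pow(Add(Rational(13, 19), m), -1)) = Mul(2, m, Pow(Add(Rational(13, 19), m), -1)))
Add(-1767011, Mul(-1, Function('a')(891))) = Add(-1767011, Mul(-1, Mul(38, 891, Pow(Add(13, Mul(19, 891)), -1)))) = Add(-1767011, Mul(-1, Mul(38, 891, Pow(Add(13, 16929), -1)))) = Add(-1767011, Mul(-1, Mul(38, 891, Pow(16942, -1)))) = Add(-1767011, Mul(-1, Mul(38, 891, Rational(1, 16942)))) = Add(-1767011, Mul(-1, Rational(16929, 8471))) = Add(-1767011, Rational(-16929, 8471)) = Rational(-14968367110, 8471)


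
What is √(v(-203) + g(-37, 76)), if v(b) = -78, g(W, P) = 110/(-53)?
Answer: 2*I*√56233/53 ≈ 8.9485*I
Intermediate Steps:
g(W, P) = -110/53 (g(W, P) = 110*(-1/53) = -110/53)
√(v(-203) + g(-37, 76)) = √(-78 - 110/53) = √(-4244/53) = 2*I*√56233/53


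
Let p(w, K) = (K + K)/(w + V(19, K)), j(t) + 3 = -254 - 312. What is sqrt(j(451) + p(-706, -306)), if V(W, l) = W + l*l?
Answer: I*sqrt(546215758973)/30983 ≈ 23.854*I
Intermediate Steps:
V(W, l) = W + l**2
j(t) = -569 (j(t) = -3 + (-254 - 312) = -3 - 566 = -569)
p(w, K) = 2*K/(19 + w + K**2) (p(w, K) = (K + K)/(w + (19 + K**2)) = (2*K)/(19 + w + K**2) = 2*K/(19 + w + K**2))
sqrt(j(451) + p(-706, -306)) = sqrt(-569 + 2*(-306)/(19 - 706 + (-306)**2)) = sqrt(-569 + 2*(-306)/(19 - 706 + 93636)) = sqrt(-569 + 2*(-306)/92949) = sqrt(-569 + 2*(-306)*(1/92949)) = sqrt(-569 - 204/30983) = sqrt(-17629531/30983) = I*sqrt(546215758973)/30983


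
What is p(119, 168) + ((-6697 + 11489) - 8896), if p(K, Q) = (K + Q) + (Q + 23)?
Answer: -3626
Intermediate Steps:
p(K, Q) = 23 + K + 2*Q (p(K, Q) = (K + Q) + (23 + Q) = 23 + K + 2*Q)
p(119, 168) + ((-6697 + 11489) - 8896) = (23 + 119 + 2*168) + ((-6697 + 11489) - 8896) = (23 + 119 + 336) + (4792 - 8896) = 478 - 4104 = -3626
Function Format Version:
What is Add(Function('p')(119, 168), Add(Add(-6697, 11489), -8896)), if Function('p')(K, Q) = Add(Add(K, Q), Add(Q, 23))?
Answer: -3626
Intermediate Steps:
Function('p')(K, Q) = Add(23, K, Mul(2, Q)) (Function('p')(K, Q) = Add(Add(K, Q), Add(23, Q)) = Add(23, K, Mul(2, Q)))
Add(Function('p')(119, 168), Add(Add(-6697, 11489), -8896)) = Add(Add(23, 119, Mul(2, 168)), Add(Add(-6697, 11489), -8896)) = Add(Add(23, 119, 336), Add(4792, -8896)) = Add(478, -4104) = -3626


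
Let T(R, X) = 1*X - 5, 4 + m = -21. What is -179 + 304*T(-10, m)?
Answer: -9299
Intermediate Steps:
m = -25 (m = -4 - 21 = -25)
T(R, X) = -5 + X (T(R, X) = X - 5 = -5 + X)
-179 + 304*T(-10, m) = -179 + 304*(-5 - 25) = -179 + 304*(-30) = -179 - 9120 = -9299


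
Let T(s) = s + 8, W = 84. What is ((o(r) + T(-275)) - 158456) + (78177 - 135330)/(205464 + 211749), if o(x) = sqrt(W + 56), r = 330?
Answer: -22073785384/139071 + 2*sqrt(35) ≈ -1.5871e+5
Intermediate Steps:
T(s) = 8 + s
o(x) = 2*sqrt(35) (o(x) = sqrt(84 + 56) = sqrt(140) = 2*sqrt(35))
((o(r) + T(-275)) - 158456) + (78177 - 135330)/(205464 + 211749) = ((2*sqrt(35) + (8 - 275)) - 158456) + (78177 - 135330)/(205464 + 211749) = ((2*sqrt(35) - 267) - 158456) - 57153/417213 = ((-267 + 2*sqrt(35)) - 158456) - 57153*1/417213 = (-158723 + 2*sqrt(35)) - 19051/139071 = -22073785384/139071 + 2*sqrt(35)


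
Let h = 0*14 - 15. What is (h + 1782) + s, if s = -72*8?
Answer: 1191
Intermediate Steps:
h = -15 (h = 0 - 15 = -15)
s = -576
(h + 1782) + s = (-15 + 1782) - 576 = 1767 - 576 = 1191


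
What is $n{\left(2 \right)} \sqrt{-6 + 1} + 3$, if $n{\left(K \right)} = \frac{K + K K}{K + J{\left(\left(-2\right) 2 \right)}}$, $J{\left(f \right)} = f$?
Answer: $3 - 3 i \sqrt{5} \approx 3.0 - 6.7082 i$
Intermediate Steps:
$n{\left(K \right)} = \frac{K + K^{2}}{-4 + K}$ ($n{\left(K \right)} = \frac{K + K K}{K - 4} = \frac{K + K^{2}}{K - 4} = \frac{K + K^{2}}{-4 + K}$)
$n{\left(2 \right)} \sqrt{-6 + 1} + 3 = \frac{2 \left(1 + 2\right)}{-4 + 2} \sqrt{-6 + 1} + 3 = 2 \frac{1}{-2} \cdot 3 \sqrt{-5} + 3 = 2 \left(- \frac{1}{2}\right) 3 i \sqrt{5} + 3 = - 3 i \sqrt{5} + 3 = 3 - 3 i \sqrt{5}$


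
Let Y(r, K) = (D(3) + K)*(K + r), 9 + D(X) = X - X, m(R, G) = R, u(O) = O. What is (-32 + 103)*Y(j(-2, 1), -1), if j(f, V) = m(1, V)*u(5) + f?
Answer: -1420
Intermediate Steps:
D(X) = -9 (D(X) = -9 + (X - X) = -9 + 0 = -9)
j(f, V) = 5 + f (j(f, V) = 1*5 + f = 5 + f)
Y(r, K) = (-9 + K)*(K + r)
(-32 + 103)*Y(j(-2, 1), -1) = (-32 + 103)*((-1)**2 - 9*(-1) - 9*(5 - 2) - (5 - 2)) = 71*(1 + 9 - 9*3 - 1*3) = 71*(1 + 9 - 27 - 3) = 71*(-20) = -1420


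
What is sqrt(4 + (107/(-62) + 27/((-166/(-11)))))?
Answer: sqrt(26900715)/2573 ≈ 2.0158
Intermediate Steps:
sqrt(4 + (107/(-62) + 27/((-166/(-11))))) = sqrt(4 + (107*(-1/62) + 27/((-166*(-1/11))))) = sqrt(4 + (-107/62 + 27/(166/11))) = sqrt(4 + (-107/62 + 27*(11/166))) = sqrt(4 + (-107/62 + 297/166)) = sqrt(4 + 163/2573) = sqrt(10455/2573) = sqrt(26900715)/2573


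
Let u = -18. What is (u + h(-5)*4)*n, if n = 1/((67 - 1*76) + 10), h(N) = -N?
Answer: 2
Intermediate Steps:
n = 1 (n = 1/((67 - 76) + 10) = 1/(-9 + 10) = 1/1 = 1)
(u + h(-5)*4)*n = (-18 - 1*(-5)*4)*1 = (-18 + 5*4)*1 = (-18 + 20)*1 = 2*1 = 2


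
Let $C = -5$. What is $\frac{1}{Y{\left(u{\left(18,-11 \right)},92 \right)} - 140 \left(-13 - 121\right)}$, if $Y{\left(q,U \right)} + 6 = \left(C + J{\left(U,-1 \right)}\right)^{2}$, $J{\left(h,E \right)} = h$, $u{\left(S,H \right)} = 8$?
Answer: $\frac{1}{26323} \approx 3.799 \cdot 10^{-5}$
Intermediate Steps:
$Y{\left(q,U \right)} = -6 + \left(-5 + U\right)^{2}$
$\frac{1}{Y{\left(u{\left(18,-11 \right)},92 \right)} - 140 \left(-13 - 121\right)} = \frac{1}{\left(-6 + \left(-5 + 92\right)^{2}\right) - 140 \left(-13 - 121\right)} = \frac{1}{\left(-6 + 87^{2}\right) - -18760} = \frac{1}{\left(-6 + 7569\right) + 18760} = \frac{1}{7563 + 18760} = \frac{1}{26323}$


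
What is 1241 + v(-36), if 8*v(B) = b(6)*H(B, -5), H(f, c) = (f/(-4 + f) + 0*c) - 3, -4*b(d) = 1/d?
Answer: 794247/640 ≈ 1241.0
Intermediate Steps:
b(d) = -1/(4*d)
H(f, c) = -3 + f/(-4 + f) (H(f, c) = (f/(-4 + f) + 0) - 3 = f/(-4 + f) - 3 = -3 + f/(-4 + f))
v(B) = -(6 - B)/(96*(-4 + B)) (v(B) = ((-1/4/6)*(2*(6 - B)/(-4 + B)))/8 = ((-1/4*1/6)*(2*(6 - B)/(-4 + B)))/8 = (-(6 - B)/(12*(-4 + B)))/8 = -(6 - B)/(96*(-4 + B)))
1241 + v(-36) = 1241 + (-6 - 36)/(96*(-4 - 36)) = 1241 + (1/96)*(-42)/(-40) = 1241 + (1/96)*(-1/40)*(-42) = 1241 + 7/640 = 794247/640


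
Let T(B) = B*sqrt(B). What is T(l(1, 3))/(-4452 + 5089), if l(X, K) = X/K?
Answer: sqrt(3)/5733 ≈ 0.00030212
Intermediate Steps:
T(B) = B**(3/2)
T(l(1, 3))/(-4452 + 5089) = (1/3)**(3/2)/(-4452 + 5089) = (1*(1/3))**(3/2)/637 = (1/3)**(3/2)*(1/637) = (sqrt(3)/9)*(1/637) = sqrt(3)/5733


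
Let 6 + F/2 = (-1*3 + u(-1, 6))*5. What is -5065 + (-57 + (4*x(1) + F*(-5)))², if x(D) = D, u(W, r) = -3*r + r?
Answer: 567984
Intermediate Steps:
u(W, r) = -2*r
F = -162 (F = -12 + 2*((-1*3 - 2*6)*5) = -12 + 2*((-3 - 12)*5) = -12 + 2*(-15*5) = -12 + 2*(-75) = -12 - 150 = -162)
-5065 + (-57 + (4*x(1) + F*(-5)))² = -5065 + (-57 + (4*1 - 162*(-5)))² = -5065 + (-57 + (4 + 810))² = -5065 + (-57 + 814)² = -5065 + 757² = -5065 + 573049 = 567984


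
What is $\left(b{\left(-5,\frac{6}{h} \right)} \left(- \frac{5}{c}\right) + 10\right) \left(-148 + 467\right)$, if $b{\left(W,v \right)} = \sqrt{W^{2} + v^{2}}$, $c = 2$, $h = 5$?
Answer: $3190 - \frac{319 \sqrt{661}}{2} \approx -910.73$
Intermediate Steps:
$\left(b{\left(-5,\frac{6}{h} \right)} \left(- \frac{5}{c}\right) + 10\right) \left(-148 + 467\right) = \left(\sqrt{\left(-5\right)^{2} + \left(\frac{6}{5}\right)^{2}} \left(- \frac{5}{2}\right) + 10\right) \left(-148 + 467\right) = \left(\sqrt{25 + \left(6 \cdot \frac{1}{5}\right)^{2}} \left(\left(-5\right) \frac{1}{2}\right) + 10\right) 319 = \left(\sqrt{25 + \left(\frac{6}{5}\right)^{2}} \left(- \frac{5}{2}\right) + 10\right) 319 = \left(\sqrt{25 + \frac{36}{25}} \left(- \frac{5}{2}\right) + 10\right) 319 = \left(\sqrt{\frac{661}{25}} \left(- \frac{5}{2}\right) + 10\right) 319 = \left(\frac{\sqrt{661}}{5} \left(- \frac{5}{2}\right) + 10\right) 319 = \left(- \frac{\sqrt{661}}{2} + 10\right) 319 = \left(10 - \frac{\sqrt{661}}{2}\right) 319 = 3190 - \frac{319 \sqrt{661}}{2}$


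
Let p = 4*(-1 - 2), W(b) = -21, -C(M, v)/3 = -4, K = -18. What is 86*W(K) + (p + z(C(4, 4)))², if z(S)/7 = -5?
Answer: 403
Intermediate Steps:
C(M, v) = 12 (C(M, v) = -3*(-4) = 12)
z(S) = -35 (z(S) = 7*(-5) = -35)
p = -12 (p = 4*(-3) = -12)
86*W(K) + (p + z(C(4, 4)))² = 86*(-21) + (-12 - 35)² = -1806 + (-47)² = -1806 + 2209 = 403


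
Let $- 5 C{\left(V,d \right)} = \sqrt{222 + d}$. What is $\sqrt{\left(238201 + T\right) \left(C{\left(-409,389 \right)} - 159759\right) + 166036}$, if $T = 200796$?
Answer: $\frac{\sqrt{-1753338892175 - 2194985 \sqrt{611}}}{5} \approx 2.6483 \cdot 10^{5} i$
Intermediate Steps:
$C{\left(V,d \right)} = - \frac{\sqrt{222 + d}}{5}$
$\sqrt{\left(238201 + T\right) \left(C{\left(-409,389 \right)} - 159759\right) + 166036} = \sqrt{\left(238201 + 200796\right) \left(- \frac{\sqrt{222 + 389}}{5} - 159759\right) + 166036} = \sqrt{438997 \left(- \frac{\sqrt{611}}{5} - 159759\right) + 166036} = \sqrt{438997 \left(-159759 - \frac{\sqrt{611}}{5}\right) + 166036} = \sqrt{\left(-70133721723 - \frac{438997 \sqrt{611}}{5}\right) + 166036} = \sqrt{-70133555687 - \frac{438997 \sqrt{611}}{5}}$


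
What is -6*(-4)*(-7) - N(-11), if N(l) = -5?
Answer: -163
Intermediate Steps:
-6*(-4)*(-7) - N(-11) = -6*(-4)*(-7) - 1*(-5) = 24*(-7) + 5 = -168 + 5 = -163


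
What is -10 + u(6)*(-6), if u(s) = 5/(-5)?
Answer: -4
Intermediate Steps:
u(s) = -1 (u(s) = 5*(-1/5) = -1)
-10 + u(6)*(-6) = -10 - 1*(-6) = -10 + 6 = -4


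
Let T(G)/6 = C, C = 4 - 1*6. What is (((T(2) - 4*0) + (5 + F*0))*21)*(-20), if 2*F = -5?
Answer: 2940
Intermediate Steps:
F = -5/2 (F = (½)*(-5) = -5/2 ≈ -2.5000)
C = -2 (C = 4 - 6 = -2)
T(G) = -12 (T(G) = 6*(-2) = -12)
(((T(2) - 4*0) + (5 + F*0))*21)*(-20) = (((-12 - 4*0) + (5 - 5/2*0))*21)*(-20) = (((-12 + 0) + (5 + 0))*21)*(-20) = ((-12 + 5)*21)*(-20) = -7*21*(-20) = -147*(-20) = 2940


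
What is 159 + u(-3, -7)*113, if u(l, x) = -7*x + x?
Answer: 4905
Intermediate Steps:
u(l, x) = -6*x
159 + u(-3, -7)*113 = 159 - 6*(-7)*113 = 159 + 42*113 = 159 + 4746 = 4905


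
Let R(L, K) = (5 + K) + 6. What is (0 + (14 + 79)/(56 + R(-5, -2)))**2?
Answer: 8649/4225 ≈ 2.0471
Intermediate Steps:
R(L, K) = 11 + K
(0 + (14 + 79)/(56 + R(-5, -2)))**2 = (0 + (14 + 79)/(56 + (11 - 2)))**2 = (0 + 93/(56 + 9))**2 = (0 + 93/65)**2 = (93/65)**2 = 8649/4225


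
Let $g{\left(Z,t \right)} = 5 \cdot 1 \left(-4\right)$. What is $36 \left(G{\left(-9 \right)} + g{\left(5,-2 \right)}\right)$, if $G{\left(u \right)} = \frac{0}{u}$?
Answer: $-720$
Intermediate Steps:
$G{\left(u \right)} = 0$
$g{\left(Z,t \right)} = -20$ ($g{\left(Z,t \right)} = 5 \left(-4\right) = -20$)
$36 \left(G{\left(-9 \right)} + g{\left(5,-2 \right)}\right) = 36 \left(0 - 20\right) = 36 \left(-20\right) = -720$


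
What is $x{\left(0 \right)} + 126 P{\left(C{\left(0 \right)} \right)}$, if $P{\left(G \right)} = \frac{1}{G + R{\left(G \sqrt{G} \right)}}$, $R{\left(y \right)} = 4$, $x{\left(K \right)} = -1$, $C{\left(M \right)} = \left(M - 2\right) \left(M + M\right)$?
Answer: $\frac{61}{2} \approx 30.5$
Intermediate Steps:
$C{\left(M \right)} = 2 M \left(-2 + M\right)$ ($C{\left(M \right)} = \left(-2 + M\right) 2 M = 2 M \left(-2 + M\right)$)
$P{\left(G \right)} = \frac{1}{4 + G}$ ($P{\left(G \right)} = \frac{1}{G + 4} = \frac{1}{4 + G}$)
$x{\left(0 \right)} + 126 P{\left(C{\left(0 \right)} \right)} = -1 + \frac{126}{4 + 2 \cdot 0 \left(-2 + 0\right)} = -1 + \frac{126}{4 + 2 \cdot 0 \left(-2\right)} = -1 + \frac{126}{4 + 0} = -1 + \frac{126}{4} = -1 + 126 \cdot \frac{1}{4} = -1 + \frac{63}{2} = \frac{61}{2}$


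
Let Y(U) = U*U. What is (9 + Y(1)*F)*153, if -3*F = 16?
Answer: 561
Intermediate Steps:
Y(U) = U**2
F = -16/3 (F = -1/3*16 = -16/3 ≈ -5.3333)
(9 + Y(1)*F)*153 = (9 + 1**2*(-16/3))*153 = (9 + 1*(-16/3))*153 = (9 - 16/3)*153 = (11/3)*153 = 561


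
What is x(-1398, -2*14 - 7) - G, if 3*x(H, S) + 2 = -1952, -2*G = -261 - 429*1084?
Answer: -1399799/6 ≈ -2.3330e+5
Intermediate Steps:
G = 465297/2 (G = -(-261 - 429*1084)/2 = -(-261 - 465036)/2 = -1/2*(-465297) = 465297/2 ≈ 2.3265e+5)
x(H, S) = -1954/3 (x(H, S) = -2/3 + (1/3)*(-1952) = -2/3 - 1952/3 = -1954/3)
x(-1398, -2*14 - 7) - G = -1954/3 - 1*465297/2 = -1954/3 - 465297/2 = -1399799/6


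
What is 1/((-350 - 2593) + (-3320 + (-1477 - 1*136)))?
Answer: -1/7876 ≈ -0.00012697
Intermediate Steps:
1/((-350 - 2593) + (-3320 + (-1477 - 1*136))) = 1/(-2943 + (-3320 + (-1477 - 136))) = 1/(-2943 + (-3320 - 1613)) = 1/(-2943 - 4933) = 1/(-7876) = -1/7876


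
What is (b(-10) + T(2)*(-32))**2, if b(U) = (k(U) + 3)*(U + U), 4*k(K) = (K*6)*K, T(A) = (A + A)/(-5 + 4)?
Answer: 8596624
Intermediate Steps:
T(A) = -2*A (T(A) = (2*A)/(-1) = (2*A)*(-1) = -2*A)
k(K) = 3*K**2/2 (k(K) = ((K*6)*K)/4 = ((6*K)*K)/4 = (6*K**2)/4 = 3*K**2/2)
b(U) = 2*U*(3 + 3*U**2/2) (b(U) = (3*U**2/2 + 3)*(U + U) = (3 + 3*U**2/2)*(2*U) = 2*U*(3 + 3*U**2/2))
(b(-10) + T(2)*(-32))**2 = (3*(-10)*(2 + (-10)**2) - 2*2*(-32))**2 = (3*(-10)*(2 + 100) - 4*(-32))**2 = (3*(-10)*102 + 128)**2 = (-3060 + 128)**2 = (-2932)**2 = 8596624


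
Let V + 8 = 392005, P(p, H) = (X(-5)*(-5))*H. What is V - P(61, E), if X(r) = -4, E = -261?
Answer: 397217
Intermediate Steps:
P(p, H) = 20*H (P(p, H) = (-4*(-5))*H = 20*H)
V = 391997 (V = -8 + 392005 = 391997)
V - P(61, E) = 391997 - 20*(-261) = 391997 - 1*(-5220) = 391997 + 5220 = 397217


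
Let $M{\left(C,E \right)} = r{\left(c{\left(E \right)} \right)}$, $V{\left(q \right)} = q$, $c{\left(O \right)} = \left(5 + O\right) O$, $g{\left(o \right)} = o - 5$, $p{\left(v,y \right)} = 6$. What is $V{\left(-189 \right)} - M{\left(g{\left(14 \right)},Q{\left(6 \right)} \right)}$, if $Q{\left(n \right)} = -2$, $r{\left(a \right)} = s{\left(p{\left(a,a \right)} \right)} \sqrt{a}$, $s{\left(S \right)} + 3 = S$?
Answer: $-189 - 3 i \sqrt{6} \approx -189.0 - 7.3485 i$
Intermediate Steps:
$s{\left(S \right)} = -3 + S$
$g{\left(o \right)} = -5 + o$
$c{\left(O \right)} = O \left(5 + O\right)$
$r{\left(a \right)} = 3 \sqrt{a}$ ($r{\left(a \right)} = \left(-3 + 6\right) \sqrt{a} = 3 \sqrt{a}$)
$M{\left(C,E \right)} = 3 \sqrt{E \left(5 + E\right)}$
$V{\left(-189 \right)} - M{\left(g{\left(14 \right)},Q{\left(6 \right)} \right)} = -189 - 3 \sqrt{- 2 \left(5 - 2\right)} = -189 - 3 \sqrt{\left(-2\right) 3} = -189 - 3 \sqrt{-6} = -189 - 3 i \sqrt{6}$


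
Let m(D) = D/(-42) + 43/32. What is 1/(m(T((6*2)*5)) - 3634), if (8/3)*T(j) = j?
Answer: -224/813835 ≈ -0.00027524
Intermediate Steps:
T(j) = 3*j/8
m(D) = 43/32 - D/42 (m(D) = D*(-1/42) + 43*(1/32) = -D/42 + 43/32 = 43/32 - D/42)
1/(m(T((6*2)*5)) - 3634) = 1/((43/32 - (6*2)*5/112) - 3634) = 1/((43/32 - 12*5/112) - 3634) = 1/((43/32 - 60/112) - 3634) = 1/((43/32 - 1/42*45/2) - 3634) = 1/((43/32 - 15/28) - 3634) = 1/(181/224 - 3634) = 1/(-813835/224) = -224/813835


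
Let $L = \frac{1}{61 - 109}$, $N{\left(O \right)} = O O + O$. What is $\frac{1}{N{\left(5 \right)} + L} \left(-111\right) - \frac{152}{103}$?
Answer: $- \frac{767512}{148217} \approx -5.1783$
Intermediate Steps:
$N{\left(O \right)} = O + O^{2}$ ($N{\left(O \right)} = O^{2} + O = O + O^{2}$)
$L = - \frac{1}{48}$ ($L = \frac{1}{-48} = - \frac{1}{48} \approx -0.020833$)
$\frac{1}{N{\left(5 \right)} + L} \left(-111\right) - \frac{152}{103} = \frac{1}{5 \left(1 + 5\right) - \frac{1}{48}} \left(-111\right) - \frac{152}{103} = \frac{1}{5 \cdot 6 - \frac{1}{48}} \left(-111\right) - \frac{152}{103} = \frac{1}{30 - \frac{1}{48}} \left(-111\right) - \frac{152}{103} = \frac{1}{\frac{1439}{48}} \left(-111\right) - \frac{152}{103} = \frac{48}{1439} \left(-111\right) - \frac{152}{103} = - \frac{5328}{1439} - \frac{152}{103} = - \frac{767512}{148217}$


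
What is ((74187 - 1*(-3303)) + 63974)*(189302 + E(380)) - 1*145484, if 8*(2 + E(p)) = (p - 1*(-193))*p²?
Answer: 1489891629316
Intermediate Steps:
E(p) = -2 + p²*(193 + p)/8 (E(p) = -2 + ((p - 1*(-193))*p²)/8 = -2 + ((p + 193)*p²)/8 = -2 + ((193 + p)*p²)/8 = -2 + (p²*(193 + p))/8 = -2 + p²*(193 + p)/8)
((74187 - 1*(-3303)) + 63974)*(189302 + E(380)) - 1*145484 = ((74187 - 1*(-3303)) + 63974)*(189302 + (-2 + (⅛)*380³ + (193/8)*380²)) - 1*145484 = ((74187 + 3303) + 63974)*(189302 + (-2 + (⅛)*54872000 + (193/8)*144400)) - 145484 = (77490 + 63974)*(189302 + (-2 + 6859000 + 3483650)) - 145484 = 141464*(189302 + 10342648) - 145484 = 141464*10531950 - 145484 = 1489891774800 - 145484 = 1489891629316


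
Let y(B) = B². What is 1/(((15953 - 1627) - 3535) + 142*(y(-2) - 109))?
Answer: -1/4119 ≈ -0.00024278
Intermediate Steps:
1/(((15953 - 1627) - 3535) + 142*(y(-2) - 109)) = 1/(((15953 - 1627) - 3535) + 142*((-2)² - 109)) = 1/((14326 - 3535) + 142*(4 - 109)) = 1/(10791 + 142*(-105)) = 1/(10791 - 14910) = 1/(-4119) = -1/4119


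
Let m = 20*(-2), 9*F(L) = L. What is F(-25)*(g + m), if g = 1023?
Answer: -24575/9 ≈ -2730.6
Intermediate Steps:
F(L) = L/9
m = -40
F(-25)*(g + m) = ((⅑)*(-25))*(1023 - 40) = -25/9*983 = -24575/9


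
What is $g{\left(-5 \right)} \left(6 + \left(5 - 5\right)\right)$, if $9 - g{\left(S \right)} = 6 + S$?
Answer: $48$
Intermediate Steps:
$g{\left(S \right)} = 3 - S$ ($g{\left(S \right)} = 9 - \left(6 + S\right) = 3 - S$)
$g{\left(-5 \right)} \left(6 + \left(5 - 5\right)\right) = \left(3 - -5\right) \left(6 + \left(5 - 5\right)\right) = \left(3 + 5\right) \left(6 + \left(5 - 5\right)\right) = 8 \left(6 + 0\right) = 8 \cdot 6 = 48$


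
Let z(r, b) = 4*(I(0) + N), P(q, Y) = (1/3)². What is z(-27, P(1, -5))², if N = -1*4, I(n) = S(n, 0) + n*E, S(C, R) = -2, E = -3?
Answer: 576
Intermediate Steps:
I(n) = -2 - 3*n (I(n) = -2 + n*(-3) = -2 - 3*n)
P(q, Y) = ⅑ (P(q, Y) = (⅓)² = ⅑)
N = -4
z(r, b) = -24 (z(r, b) = 4*((-2 - 3*0) - 4) = 4*((-2 + 0) - 4) = 4*(-2 - 4) = 4*(-6) = -24)
z(-27, P(1, -5))² = (-24)² = 576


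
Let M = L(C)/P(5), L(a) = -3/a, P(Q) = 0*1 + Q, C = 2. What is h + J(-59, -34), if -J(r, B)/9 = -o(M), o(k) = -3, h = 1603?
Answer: 1576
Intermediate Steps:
P(Q) = Q (P(Q) = 0 + Q = Q)
M = -3/10 (M = -3/2/5 = -3*1/2*(1/5) = -3/2*1/5 = -3/10 ≈ -0.30000)
J(r, B) = -27 (J(r, B) = -(-9)*(-3) = -9*3 = -27)
h + J(-59, -34) = 1603 - 27 = 1576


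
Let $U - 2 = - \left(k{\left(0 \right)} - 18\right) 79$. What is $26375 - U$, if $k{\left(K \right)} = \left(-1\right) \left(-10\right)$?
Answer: $25741$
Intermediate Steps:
$k{\left(K \right)} = 10$
$U = 634$ ($U = 2 - \left(10 - 18\right) 79 = 2 - \left(-8\right) 79 = 2 - -632 = 2 + 632 = 634$)
$26375 - U = 26375 - 634 = 25741$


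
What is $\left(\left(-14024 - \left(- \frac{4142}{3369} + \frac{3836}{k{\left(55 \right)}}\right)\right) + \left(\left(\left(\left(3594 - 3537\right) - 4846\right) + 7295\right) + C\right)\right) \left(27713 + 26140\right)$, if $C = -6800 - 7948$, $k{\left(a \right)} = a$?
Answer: $- \frac{87594671538944}{61765} \approx -1.4182 \cdot 10^{9}$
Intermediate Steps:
$C = -14748$
$\left(\left(-14024 - \left(- \frac{4142}{3369} + \frac{3836}{k{\left(55 \right)}}\right)\right) + \left(\left(\left(\left(3594 - 3537\right) - 4846\right) + 7295\right) + C\right)\right) \left(27713 + 26140\right) = \left(\left(-14024 - \left(- \frac{4142}{3369} + \frac{3836}{55}\right)\right) + \left(\left(\left(\left(3594 - 3537\right) - 4846\right) + 7295\right) - 14748\right)\right) \left(27713 + 26140\right) = \left(\left(-14024 - \frac{12695674}{185295}\right) + \left(\left(\left(57 - 4846\right) + 7295\right) - 14748\right)\right) 53853 = \left(\left(-14024 + \left(\frac{4142}{3369} - \frac{3836}{55}\right)\right) + \left(\left(-4789 + 7295\right) - 14748\right)\right) 53853 = \left(\left(-14024 - \frac{12695674}{185295}\right) + \left(2506 - 14748\right)\right) 53853 = \left(- \frac{2611272754}{185295} - 12242\right) 53853 = \left(- \frac{4879654144}{185295}\right) 53853 = - \frac{87594671538944}{61765}$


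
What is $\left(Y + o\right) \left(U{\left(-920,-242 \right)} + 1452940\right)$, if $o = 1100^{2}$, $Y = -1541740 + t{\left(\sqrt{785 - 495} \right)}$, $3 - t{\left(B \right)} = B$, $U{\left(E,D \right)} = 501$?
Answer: $-482160157017 - 1453441 \sqrt{290} \approx -4.8219 \cdot 10^{11}$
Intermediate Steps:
$t{\left(B \right)} = 3 - B$
$Y = -1541737 - \sqrt{290}$ ($Y = -1541740 + \left(3 - \sqrt{785 - 495}\right) = -1541740 + \left(3 - \sqrt{290}\right) = -1541737 - \sqrt{290} \approx -1.5418 \cdot 10^{6}$)
$o = 1210000$
$\left(Y + o\right) \left(U{\left(-920,-242 \right)} + 1452940\right) = \left(\left(-1541737 - \sqrt{290}\right) + 1210000\right) \left(501 + 1452940\right) = \left(-331737 - \sqrt{290}\right) 1453441 = -482160157017 - 1453441 \sqrt{290}$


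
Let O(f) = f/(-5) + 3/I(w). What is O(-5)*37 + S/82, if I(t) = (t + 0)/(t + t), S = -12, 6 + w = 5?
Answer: 10613/41 ≈ 258.85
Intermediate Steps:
w = -1 (w = -6 + 5 = -1)
I(t) = ½ (I(t) = t/((2*t)) = t*(1/(2*t)) = ½)
O(f) = 6 - f/5 (O(f) = f/(-5) + 3/(½) = f*(-⅕) + 3*2 = -f/5 + 6 = 6 - f/5)
O(-5)*37 + S/82 = (6 - ⅕*(-5))*37 - 12/82 = (6 + 1)*37 - 12*1/82 = 7*37 - 6/41 = 259 - 6/41 = 10613/41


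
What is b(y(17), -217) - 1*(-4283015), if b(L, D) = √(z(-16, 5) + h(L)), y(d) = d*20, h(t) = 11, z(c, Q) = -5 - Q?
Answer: 4283016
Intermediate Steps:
y(d) = 20*d
b(L, D) = 1 (b(L, D) = √((-5 - 1*5) + 11) = √((-5 - 5) + 11) = √(-10 + 11) = √1 = 1)
b(y(17), -217) - 1*(-4283015) = 1 - 1*(-4283015) = 1 + 4283015 = 4283016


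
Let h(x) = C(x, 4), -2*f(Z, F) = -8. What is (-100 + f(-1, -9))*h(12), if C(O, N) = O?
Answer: -1152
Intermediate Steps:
f(Z, F) = 4 (f(Z, F) = -½*(-8) = 4)
h(x) = x
(-100 + f(-1, -9))*h(12) = (-100 + 4)*12 = -96*12 = -1152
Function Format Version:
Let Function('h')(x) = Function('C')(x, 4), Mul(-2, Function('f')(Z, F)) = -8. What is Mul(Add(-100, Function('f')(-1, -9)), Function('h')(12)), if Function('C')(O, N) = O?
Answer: -1152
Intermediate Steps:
Function('f')(Z, F) = 4 (Function('f')(Z, F) = Mul(Rational(-1, 2), -8) = 4)
Function('h')(x) = x
Mul(Add(-100, Function('f')(-1, -9)), Function('h')(12)) = Mul(Add(-100, 4), 12) = Mul(-96, 12) = -1152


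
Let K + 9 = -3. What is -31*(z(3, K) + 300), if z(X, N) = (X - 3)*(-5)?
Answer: -9300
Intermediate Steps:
K = -12 (K = -9 - 3 = -12)
z(X, N) = 15 - 5*X (z(X, N) = (-3 + X)*(-5) = 15 - 5*X)
-31*(z(3, K) + 300) = -31*((15 - 5*3) + 300) = -31*((15 - 15) + 300) = -31*(0 + 300) = -31*300 = -9300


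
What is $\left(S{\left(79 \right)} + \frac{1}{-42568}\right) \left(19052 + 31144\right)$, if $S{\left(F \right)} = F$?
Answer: $\frac{42200668179}{10642} \approx 3.9655 \cdot 10^{6}$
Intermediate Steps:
$\left(S{\left(79 \right)} + \frac{1}{-42568}\right) \left(19052 + 31144\right) = \left(79 + \frac{1}{-42568}\right) \left(19052 + 31144\right) = \left(79 - \frac{1}{42568}\right) 50196 = \frac{3362871}{42568} \cdot 50196 = \frac{42200668179}{10642}$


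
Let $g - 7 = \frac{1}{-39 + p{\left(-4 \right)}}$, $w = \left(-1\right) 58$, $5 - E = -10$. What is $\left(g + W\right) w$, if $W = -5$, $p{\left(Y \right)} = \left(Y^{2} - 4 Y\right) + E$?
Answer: $- \frac{493}{4} \approx -123.25$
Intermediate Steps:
$E = 15$ ($E = 5 - -10 = 5 + 10 = 15$)
$w = -58$
$p{\left(Y \right)} = 15 + Y^{2} - 4 Y$ ($p{\left(Y \right)} = \left(Y^{2} - 4 Y\right) + 15 = 15 + Y^{2} - 4 Y$)
$g = \frac{57}{8}$ ($g = 7 + \frac{1}{-39 + \left(15 + \left(-4\right)^{2} - -16\right)} = 7 + \frac{1}{-39 + \left(15 + 16 + 16\right)} = 7 + \frac{1}{-39 + 47} = 7 + \frac{1}{8} = \frac{57}{8} \approx 7.125$)
$\left(g + W\right) w = \left(\frac{57}{8} - 5\right) \left(-58\right) = \frac{17}{8} \left(-58\right) = - \frac{493}{4}$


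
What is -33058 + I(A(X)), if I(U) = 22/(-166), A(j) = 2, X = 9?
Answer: -2743825/83 ≈ -33058.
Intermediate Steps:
I(U) = -11/83 (I(U) = 22*(-1/166) = -11/83)
-33058 + I(A(X)) = -33058 - 11/83 = -2743825/83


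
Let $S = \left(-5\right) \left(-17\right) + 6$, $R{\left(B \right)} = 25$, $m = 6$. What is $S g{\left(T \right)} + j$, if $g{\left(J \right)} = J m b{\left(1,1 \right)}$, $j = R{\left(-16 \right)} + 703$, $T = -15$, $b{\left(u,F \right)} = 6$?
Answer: $-48412$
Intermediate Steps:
$S = 91$ ($S = 85 + 6 = 91$)
$j = 728$ ($j = 25 + 703 = 728$)
$g{\left(J \right)} = 36 J$ ($g{\left(J \right)} = J 6 \cdot 6 = 6 J 6 = 36 J$)
$S g{\left(T \right)} + j = 91 \cdot 36 \left(-15\right) + 728 = 91 \left(-540\right) + 728 = -49140 + 728 = -48412$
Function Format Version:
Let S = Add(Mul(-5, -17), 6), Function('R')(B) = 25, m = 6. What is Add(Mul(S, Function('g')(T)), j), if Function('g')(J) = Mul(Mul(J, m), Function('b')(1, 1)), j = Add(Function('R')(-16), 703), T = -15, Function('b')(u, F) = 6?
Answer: -48412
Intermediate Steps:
S = 91 (S = Add(85, 6) = 91)
j = 728 (j = Add(25, 703) = 728)
Function('g')(J) = Mul(36, J) (Function('g')(J) = Mul(Mul(J, 6), 6) = Mul(Mul(6, J), 6) = Mul(36, J))
Add(Mul(S, Function('g')(T)), j) = Add(Mul(91, Mul(36, -15)), 728) = Add(Mul(91, -540), 728) = Add(-49140, 728) = -48412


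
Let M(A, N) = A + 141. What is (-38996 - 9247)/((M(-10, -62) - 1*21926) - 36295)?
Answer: 48243/58090 ≈ 0.83049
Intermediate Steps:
M(A, N) = 141 + A
(-38996 - 9247)/((M(-10, -62) - 1*21926) - 36295) = (-38996 - 9247)/(((141 - 10) - 1*21926) - 36295) = -48243/((131 - 21926) - 36295) = -48243/(-21795 - 36295) = -48243/(-58090) = -48243*(-1/58090) = 48243/58090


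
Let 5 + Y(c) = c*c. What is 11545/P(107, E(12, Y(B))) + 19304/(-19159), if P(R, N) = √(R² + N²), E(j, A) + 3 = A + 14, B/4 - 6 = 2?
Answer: -19304/19159 + 11545*√1072349/1072349 ≈ 10.141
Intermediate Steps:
B = 32 (B = 24 + 4*2 = 24 + 8 = 32)
Y(c) = -5 + c² (Y(c) = -5 + c*c = -5 + c²)
E(j, A) = 11 + A (E(j, A) = -3 + (A + 14) = -3 + (14 + A) = 11 + A)
P(R, N) = √(N² + R²)
11545/P(107, E(12, Y(B))) + 19304/(-19159) = 11545/(√((11 + (-5 + 32²))² + 107²)) + 19304/(-19159) = 11545/(√((11 + (-5 + 1024))² + 11449)) + 19304*(-1/19159) = 11545/(√((11 + 1019)² + 11449)) - 19304/19159 = 11545/(√(1030² + 11449)) - 19304/19159 = 11545/(√(1060900 + 11449)) - 19304/19159 = 11545/(√1072349) - 19304/19159 = 11545*(√1072349/1072349) - 19304/19159 = 11545*√1072349/1072349 - 19304/19159 = -19304/19159 + 11545*√1072349/1072349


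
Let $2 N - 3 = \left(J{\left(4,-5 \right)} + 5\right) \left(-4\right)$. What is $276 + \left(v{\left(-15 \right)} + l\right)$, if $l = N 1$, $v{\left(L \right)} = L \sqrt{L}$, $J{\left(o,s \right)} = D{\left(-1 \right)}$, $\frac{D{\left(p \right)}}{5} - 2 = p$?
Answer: $\frac{515}{2} - 15 i \sqrt{15} \approx 257.5 - 58.095 i$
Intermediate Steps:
$D{\left(p \right)} = 10 + 5 p$
$J{\left(o,s \right)} = 5$ ($J{\left(o,s \right)} = 10 + 5 \left(-1\right) = 10 - 5 = 5$)
$N = - \frac{37}{2}$ ($N = \frac{3}{2} + \frac{\left(5 + 5\right) \left(-4\right)}{2} = \frac{3}{2} + \frac{10 \left(-4\right)}{2} = \frac{3}{2} + \frac{1}{2} \left(-40\right) = \frac{3}{2} - 20 = - \frac{37}{2} \approx -18.5$)
$v{\left(L \right)} = L^{\frac{3}{2}}$
$l = - \frac{37}{2}$ ($l = \left(- \frac{37}{2}\right) 1 = - \frac{37}{2} \approx -18.5$)
$276 + \left(v{\left(-15 \right)} + l\right) = 276 - \left(\frac{37}{2} - \left(-15\right)^{\frac{3}{2}}\right) = 276 - \left(\frac{37}{2} + 15 i \sqrt{15}\right) = \frac{515}{2} - 15 i \sqrt{15}$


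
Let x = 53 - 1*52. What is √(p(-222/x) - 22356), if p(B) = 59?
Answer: I*√22297 ≈ 149.32*I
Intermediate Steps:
x = 1 (x = 53 - 52 = 1)
√(p(-222/x) - 22356) = √(59 - 22356) = √(-22297) = I*√22297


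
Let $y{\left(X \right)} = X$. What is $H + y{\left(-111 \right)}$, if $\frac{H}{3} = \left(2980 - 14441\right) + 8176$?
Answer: $-9966$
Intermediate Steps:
$H = -9855$ ($H = 3 \left(\left(2980 - 14441\right) + 8176\right) = 3 \left(-11461 + 8176\right) = 3 \left(-3285\right) = -9855$)
$H + y{\left(-111 \right)} = -9855 - 111 = -9966$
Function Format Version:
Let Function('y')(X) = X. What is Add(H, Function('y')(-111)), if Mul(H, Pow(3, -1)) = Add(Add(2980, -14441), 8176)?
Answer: -9966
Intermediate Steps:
H = -9855 (H = Mul(3, Add(Add(2980, -14441), 8176)) = Mul(3, Add(-11461, 8176)) = Mul(3, -3285) = -9855)
Add(H, Function('y')(-111)) = Add(-9855, -111) = -9966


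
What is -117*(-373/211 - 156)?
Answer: 3894813/211 ≈ 18459.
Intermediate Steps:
-117*(-373/211 - 156) = -117*(-33289/211) = 3894813/211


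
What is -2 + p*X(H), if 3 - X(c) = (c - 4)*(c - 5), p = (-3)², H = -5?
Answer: -785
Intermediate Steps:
p = 9
X(c) = 3 - (-5 + c)*(-4 + c) (X(c) = 3 - (c - 4)*(c - 5) = 3 - (-4 + c)*(-5 + c) = 3 - (-5 + c)*(-4 + c))
-2 + p*X(H) = -2 + 9*(-17 - 1*(-5)² + 9*(-5)) = -2 + 9*(-17 - 1*25 - 45) = -2 + 9*(-17 - 25 - 45) = -2 + 9*(-87) = -2 - 783 = -785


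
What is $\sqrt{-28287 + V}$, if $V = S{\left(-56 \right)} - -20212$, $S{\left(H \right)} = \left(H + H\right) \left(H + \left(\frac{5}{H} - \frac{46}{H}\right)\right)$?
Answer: $i \sqrt{1885} \approx 43.417 i$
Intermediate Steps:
$S{\left(H \right)} = 2 H \left(H - \frac{41}{H}\right)$
$V = 26402$ ($V = \left(-82 + 2 \left(-56\right)^{2}\right) - -20212 = \left(-82 + 2 \cdot 3136\right) + 20212 = \left(-82 + 6272\right) + 20212 = 6190 + 20212 = 26402$)
$\sqrt{-28287 + V} = \sqrt{-28287 + 26402} = \sqrt{-1885} = i \sqrt{1885}$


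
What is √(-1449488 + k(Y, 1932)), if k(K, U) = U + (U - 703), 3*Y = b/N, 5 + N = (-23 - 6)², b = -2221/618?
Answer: 3*I*√160703 ≈ 1202.6*I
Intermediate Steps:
b = -2221/618 (b = -2221*1/618 = -2221/618 ≈ -3.5938)
N = 836 (N = -5 + (-23 - 6)² = -5 + (-29)² = -5 + 841 = 836)
Y = -2221/1549944 (Y = (-2221/618/836)/3 = (-2221/618*1/836)/3 = (⅓)*(-2221/516648) = -2221/1549944 ≈ -0.0014330)
k(K, U) = -703 + 2*U (k(K, U) = U + (-703 + U) = -703 + 2*U)
√(-1449488 + k(Y, 1932)) = √(-1449488 + (-703 + 2*1932)) = √(-1449488 + (-703 + 3864)) = √(-1449488 + 3161) = √(-1446327) = 3*I*√160703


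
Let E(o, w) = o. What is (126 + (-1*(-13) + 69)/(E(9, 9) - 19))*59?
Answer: 34751/5 ≈ 6950.2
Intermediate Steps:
(126 + (-1*(-13) + 69)/(E(9, 9) - 19))*59 = (126 + (-1*(-13) + 69)/(9 - 19))*59 = (126 + (13 + 69)/(-10))*59 = (126 + 82*(-⅒))*59 = (126 - 41/5)*59 = (589/5)*59 = 34751/5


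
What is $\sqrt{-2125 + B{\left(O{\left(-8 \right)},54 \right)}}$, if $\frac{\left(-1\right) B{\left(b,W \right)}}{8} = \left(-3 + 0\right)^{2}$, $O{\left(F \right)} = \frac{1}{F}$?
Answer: $13 i \sqrt{13} \approx 46.872 i$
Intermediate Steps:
$B{\left(b,W \right)} = -72$ ($B{\left(b,W \right)} = - 8 \left(-3 + 0\right)^{2} = - 8 \left(-3\right)^{2} = \left(-8\right) 9 = -72$)
$\sqrt{-2125 + B{\left(O{\left(-8 \right)},54 \right)}} = \sqrt{-2125 - 72} = \sqrt{-2197} = 13 i \sqrt{13}$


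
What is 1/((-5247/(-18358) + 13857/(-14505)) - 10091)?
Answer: -88760930/895745970987 ≈ -9.9092e-5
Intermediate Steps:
1/((-5247/(-18358) + 13857/(-14505)) - 10091) = 1/((-5247*(-1/18358) + 13857*(-1/14505)) - 10091) = 1/((5247/18358 - 4619/4835) - 10091) = 1/(-59426357/88760930 - 10091) = 1/(-895745970987/88760930) = -88760930/895745970987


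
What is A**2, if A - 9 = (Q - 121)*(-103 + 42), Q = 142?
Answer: 1617984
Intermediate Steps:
A = -1272 (A = 9 + (142 - 121)*(-103 + 42) = 9 + 21*(-61) = 9 - 1281 = -1272)
A**2 = (-1272)**2 = 1617984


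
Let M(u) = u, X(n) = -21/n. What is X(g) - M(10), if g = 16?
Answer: -181/16 ≈ -11.313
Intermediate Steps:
X(g) - M(10) = -21/16 - 1*10 = -21*1/16 - 10 = -21/16 - 10 = -181/16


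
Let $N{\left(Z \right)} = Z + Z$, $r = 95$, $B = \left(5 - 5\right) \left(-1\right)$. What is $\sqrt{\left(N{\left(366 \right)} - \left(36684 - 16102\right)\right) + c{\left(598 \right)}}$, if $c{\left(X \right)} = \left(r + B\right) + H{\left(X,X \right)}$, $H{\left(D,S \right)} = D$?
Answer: $i \sqrt{19157} \approx 138.41 i$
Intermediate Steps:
$B = 0$ ($B = 0 \left(-1\right) = 0$)
$N{\left(Z \right)} = 2 Z$
$c{\left(X \right)} = 95 + X$ ($c{\left(X \right)} = \left(95 + 0\right) + X = 95 + X$)
$\sqrt{\left(N{\left(366 \right)} - \left(36684 - 16102\right)\right) + c{\left(598 \right)}} = \sqrt{\left(2 \cdot 366 - \left(36684 - 16102\right)\right) + \left(95 + 598\right)} = \sqrt{\left(732 - \left(36684 - 16102\right)\right) + 693} = \sqrt{\left(732 - 20582\right) + 693} = \sqrt{-19850 + 693} = \sqrt{-19157} = i \sqrt{19157}$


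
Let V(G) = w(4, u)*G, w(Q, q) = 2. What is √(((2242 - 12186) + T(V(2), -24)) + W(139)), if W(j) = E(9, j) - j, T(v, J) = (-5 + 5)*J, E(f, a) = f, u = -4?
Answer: I*√10074 ≈ 100.37*I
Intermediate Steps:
V(G) = 2*G
T(v, J) = 0 (T(v, J) = 0*J = 0)
W(j) = 9 - j
√(((2242 - 12186) + T(V(2), -24)) + W(139)) = √(((2242 - 12186) + 0) + (9 - 1*139)) = √((-9944 + 0) + (9 - 139)) = √(-9944 - 130) = √(-10074) = I*√10074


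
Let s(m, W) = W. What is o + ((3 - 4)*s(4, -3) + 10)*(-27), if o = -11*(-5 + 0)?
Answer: -296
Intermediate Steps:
o = 55 (o = -11*(-5) = 55)
o + ((3 - 4)*s(4, -3) + 10)*(-27) = 55 + ((3 - 4)*(-3) + 10)*(-27) = 55 + (-1*(-3) + 10)*(-27) = 55 + (3 + 10)*(-27) = 55 + 13*(-27) = 55 - 351 = -296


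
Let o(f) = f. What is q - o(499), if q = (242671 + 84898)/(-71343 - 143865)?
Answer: -107716361/215208 ≈ -500.52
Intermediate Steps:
q = -327569/215208 (q = 327569/(-215208) = 327569*(-1/215208) = -327569/215208 ≈ -1.5221)
q - o(499) = -327569/215208 - 1*499 = -327569/215208 - 499 = -107716361/215208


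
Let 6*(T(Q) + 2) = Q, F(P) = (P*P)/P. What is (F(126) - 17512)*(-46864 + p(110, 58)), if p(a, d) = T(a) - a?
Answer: 2449217978/3 ≈ 8.1641e+8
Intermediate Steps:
F(P) = P (F(P) = P²/P = P)
T(Q) = -2 + Q/6
p(a, d) = -2 - 5*a/6 (p(a, d) = (-2 + a/6) - a = -2 - 5*a/6)
(F(126) - 17512)*(-46864 + p(110, 58)) = (126 - 17512)*(-46864 + (-2 - ⅚*110)) = -17386*(-46864 + (-2 - 275/3)) = -17386*(-46864 - 281/3) = -17386*(-140873/3) = 2449217978/3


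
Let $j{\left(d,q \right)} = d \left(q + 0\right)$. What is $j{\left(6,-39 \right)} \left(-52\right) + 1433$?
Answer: $13601$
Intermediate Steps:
$j{\left(d,q \right)} = d q$
$j{\left(6,-39 \right)} \left(-52\right) + 1433 = 6 \left(-39\right) \left(-52\right) + 1433 = \left(-234\right) \left(-52\right) + 1433 = 12168 + 1433 = 13601$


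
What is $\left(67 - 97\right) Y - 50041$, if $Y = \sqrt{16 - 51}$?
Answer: $-50041 - 30 i \sqrt{35} \approx -50041.0 - 177.48 i$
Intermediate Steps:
$Y = i \sqrt{35}$ ($Y = \sqrt{-35} = i \sqrt{35} \approx 5.9161 i$)
$\left(67 - 97\right) Y - 50041 = \left(67 - 97\right) i \sqrt{35} - 50041 = - 30 i \sqrt{35} - 50041 = -50041 - 30 i \sqrt{35}$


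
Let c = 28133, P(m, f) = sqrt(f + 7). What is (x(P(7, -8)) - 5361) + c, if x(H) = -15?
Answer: 22757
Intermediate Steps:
P(m, f) = sqrt(7 + f)
(x(P(7, -8)) - 5361) + c = (-15 - 5361) + 28133 = -5376 + 28133 = 22757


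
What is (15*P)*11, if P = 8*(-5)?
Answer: -6600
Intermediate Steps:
P = -40
(15*P)*11 = (15*(-40))*11 = -600*11 = -6600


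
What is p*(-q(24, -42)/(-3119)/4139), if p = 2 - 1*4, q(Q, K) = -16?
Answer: 32/12909541 ≈ 2.4788e-6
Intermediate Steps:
p = -2 (p = 2 - 4 = -2)
p*(-q(24, -42)/(-3119)/4139) = -2*(-(-16)/(-3119))/4139 = -2*(-(-16)*(-1)/3119)/4139 = -2*(-1*16/3119)/4139 = -(-32)/(3119*4139) = -2*(-16/12909541) = 32/12909541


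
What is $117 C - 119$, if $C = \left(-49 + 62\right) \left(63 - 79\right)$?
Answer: $-24455$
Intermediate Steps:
$C = -208$ ($C = 13 \left(-16\right) = -208$)
$117 C - 119 = 117 \left(-208\right) - 119 = -24336 - 119 = -24455$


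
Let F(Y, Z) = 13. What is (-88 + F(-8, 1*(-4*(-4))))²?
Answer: 5625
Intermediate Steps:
(-88 + F(-8, 1*(-4*(-4))))² = (-88 + 13)² = (-75)² = 5625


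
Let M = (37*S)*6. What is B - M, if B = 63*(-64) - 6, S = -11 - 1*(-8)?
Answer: -3372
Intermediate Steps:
S = -3 (S = -11 + 8 = -3)
B = -4038 (B = -4032 - 6 = -4038)
M = -666 (M = (37*(-3))*6 = -111*6 = -666)
B - M = -4038 - 1*(-666) = -4038 + 666 = -3372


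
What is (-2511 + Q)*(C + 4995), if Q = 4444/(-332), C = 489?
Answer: -1149029616/83 ≈ -1.3844e+7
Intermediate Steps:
Q = -1111/83 (Q = 4444*(-1/332) = -1111/83 ≈ -13.386)
(-2511 + Q)*(C + 4995) = (-2511 - 1111/83)*(489 + 4995) = -209524/83*5484 = -1149029616/83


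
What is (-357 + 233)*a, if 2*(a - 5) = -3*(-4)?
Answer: -1364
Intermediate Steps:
a = 11 (a = 5 + (-3*(-4))/2 = 5 + (½)*12 = 5 + 6 = 11)
(-357 + 233)*a = (-357 + 233)*11 = -124*11 = -1364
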